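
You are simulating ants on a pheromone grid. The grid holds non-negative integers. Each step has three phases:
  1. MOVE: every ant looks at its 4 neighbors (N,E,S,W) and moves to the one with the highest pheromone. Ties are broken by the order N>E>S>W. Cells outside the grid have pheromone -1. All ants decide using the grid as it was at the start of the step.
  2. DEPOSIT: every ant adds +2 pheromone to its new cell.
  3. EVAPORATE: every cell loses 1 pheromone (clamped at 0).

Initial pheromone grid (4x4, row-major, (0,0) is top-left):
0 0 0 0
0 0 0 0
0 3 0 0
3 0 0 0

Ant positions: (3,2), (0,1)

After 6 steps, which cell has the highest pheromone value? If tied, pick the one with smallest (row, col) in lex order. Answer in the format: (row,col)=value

Step 1: ant0:(3,2)->N->(2,2) | ant1:(0,1)->E->(0,2)
  grid max=2 at (2,1)
Step 2: ant0:(2,2)->W->(2,1) | ant1:(0,2)->E->(0,3)
  grid max=3 at (2,1)
Step 3: ant0:(2,1)->N->(1,1) | ant1:(0,3)->S->(1,3)
  grid max=2 at (2,1)
Step 4: ant0:(1,1)->S->(2,1) | ant1:(1,3)->N->(0,3)
  grid max=3 at (2,1)
Step 5: ant0:(2,1)->N->(1,1) | ant1:(0,3)->S->(1,3)
  grid max=2 at (2,1)
Step 6: ant0:(1,1)->S->(2,1) | ant1:(1,3)->N->(0,3)
  grid max=3 at (2,1)
Final grid:
  0 0 0 1
  0 0 0 0
  0 3 0 0
  0 0 0 0
Max pheromone 3 at (2,1)

Answer: (2,1)=3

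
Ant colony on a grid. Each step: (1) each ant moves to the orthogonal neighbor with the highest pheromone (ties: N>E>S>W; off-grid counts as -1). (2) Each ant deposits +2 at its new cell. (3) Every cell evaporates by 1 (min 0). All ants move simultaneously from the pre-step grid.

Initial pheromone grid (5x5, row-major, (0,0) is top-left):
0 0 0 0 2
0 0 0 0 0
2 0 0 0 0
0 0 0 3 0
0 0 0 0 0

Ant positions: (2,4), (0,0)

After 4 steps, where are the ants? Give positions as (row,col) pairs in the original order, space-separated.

Step 1: ant0:(2,4)->N->(1,4) | ant1:(0,0)->E->(0,1)
  grid max=2 at (3,3)
Step 2: ant0:(1,4)->N->(0,4) | ant1:(0,1)->E->(0,2)
  grid max=2 at (0,4)
Step 3: ant0:(0,4)->S->(1,4) | ant1:(0,2)->E->(0,3)
  grid max=1 at (0,3)
Step 4: ant0:(1,4)->N->(0,4) | ant1:(0,3)->E->(0,4)
  grid max=4 at (0,4)

(0,4) (0,4)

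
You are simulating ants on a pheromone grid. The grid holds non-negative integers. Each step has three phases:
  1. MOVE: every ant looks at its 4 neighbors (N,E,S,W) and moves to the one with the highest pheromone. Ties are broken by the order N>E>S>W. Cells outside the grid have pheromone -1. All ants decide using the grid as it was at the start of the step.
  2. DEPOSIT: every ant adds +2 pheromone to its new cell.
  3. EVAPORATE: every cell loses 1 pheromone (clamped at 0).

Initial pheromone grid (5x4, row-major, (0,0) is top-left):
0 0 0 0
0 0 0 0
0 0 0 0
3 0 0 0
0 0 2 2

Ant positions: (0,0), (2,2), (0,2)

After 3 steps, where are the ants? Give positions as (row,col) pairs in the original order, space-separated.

Step 1: ant0:(0,0)->E->(0,1) | ant1:(2,2)->N->(1,2) | ant2:(0,2)->E->(0,3)
  grid max=2 at (3,0)
Step 2: ant0:(0,1)->E->(0,2) | ant1:(1,2)->N->(0,2) | ant2:(0,3)->S->(1,3)
  grid max=3 at (0,2)
Step 3: ant0:(0,2)->E->(0,3) | ant1:(0,2)->E->(0,3) | ant2:(1,3)->N->(0,3)
  grid max=5 at (0,3)

(0,3) (0,3) (0,3)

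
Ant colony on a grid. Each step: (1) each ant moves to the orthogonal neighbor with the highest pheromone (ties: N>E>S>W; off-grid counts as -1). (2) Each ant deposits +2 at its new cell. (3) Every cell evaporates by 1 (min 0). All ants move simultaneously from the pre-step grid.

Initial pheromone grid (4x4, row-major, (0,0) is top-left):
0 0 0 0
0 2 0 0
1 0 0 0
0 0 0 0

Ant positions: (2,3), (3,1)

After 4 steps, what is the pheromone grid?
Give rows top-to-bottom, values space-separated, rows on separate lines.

After step 1: ants at (1,3),(2,1)
  0 0 0 0
  0 1 0 1
  0 1 0 0
  0 0 0 0
After step 2: ants at (0,3),(1,1)
  0 0 0 1
  0 2 0 0
  0 0 0 0
  0 0 0 0
After step 3: ants at (1,3),(0,1)
  0 1 0 0
  0 1 0 1
  0 0 0 0
  0 0 0 0
After step 4: ants at (0,3),(1,1)
  0 0 0 1
  0 2 0 0
  0 0 0 0
  0 0 0 0

0 0 0 1
0 2 0 0
0 0 0 0
0 0 0 0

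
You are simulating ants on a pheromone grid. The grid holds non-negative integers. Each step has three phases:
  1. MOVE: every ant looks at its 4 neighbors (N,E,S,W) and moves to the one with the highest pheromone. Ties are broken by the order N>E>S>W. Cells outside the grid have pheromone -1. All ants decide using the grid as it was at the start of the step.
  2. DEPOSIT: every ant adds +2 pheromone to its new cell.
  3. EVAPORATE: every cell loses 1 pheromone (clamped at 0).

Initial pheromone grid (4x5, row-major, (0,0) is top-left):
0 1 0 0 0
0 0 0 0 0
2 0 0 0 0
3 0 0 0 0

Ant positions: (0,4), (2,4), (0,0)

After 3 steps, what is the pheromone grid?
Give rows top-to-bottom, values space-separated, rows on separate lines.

After step 1: ants at (1,4),(1,4),(0,1)
  0 2 0 0 0
  0 0 0 0 3
  1 0 0 0 0
  2 0 0 0 0
After step 2: ants at (0,4),(0,4),(0,2)
  0 1 1 0 3
  0 0 0 0 2
  0 0 0 0 0
  1 0 0 0 0
After step 3: ants at (1,4),(1,4),(0,1)
  0 2 0 0 2
  0 0 0 0 5
  0 0 0 0 0
  0 0 0 0 0

0 2 0 0 2
0 0 0 0 5
0 0 0 0 0
0 0 0 0 0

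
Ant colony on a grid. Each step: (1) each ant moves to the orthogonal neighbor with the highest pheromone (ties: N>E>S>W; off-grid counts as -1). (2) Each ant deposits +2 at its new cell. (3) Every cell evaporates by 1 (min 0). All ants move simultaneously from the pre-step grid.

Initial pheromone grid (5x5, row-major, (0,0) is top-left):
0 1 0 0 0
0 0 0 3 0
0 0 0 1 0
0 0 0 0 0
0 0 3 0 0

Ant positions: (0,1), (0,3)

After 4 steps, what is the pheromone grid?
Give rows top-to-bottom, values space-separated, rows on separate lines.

After step 1: ants at (0,2),(1,3)
  0 0 1 0 0
  0 0 0 4 0
  0 0 0 0 0
  0 0 0 0 0
  0 0 2 0 0
After step 2: ants at (0,3),(0,3)
  0 0 0 3 0
  0 0 0 3 0
  0 0 0 0 0
  0 0 0 0 0
  0 0 1 0 0
After step 3: ants at (1,3),(1,3)
  0 0 0 2 0
  0 0 0 6 0
  0 0 0 0 0
  0 0 0 0 0
  0 0 0 0 0
After step 4: ants at (0,3),(0,3)
  0 0 0 5 0
  0 0 0 5 0
  0 0 0 0 0
  0 0 0 0 0
  0 0 0 0 0

0 0 0 5 0
0 0 0 5 0
0 0 0 0 0
0 0 0 0 0
0 0 0 0 0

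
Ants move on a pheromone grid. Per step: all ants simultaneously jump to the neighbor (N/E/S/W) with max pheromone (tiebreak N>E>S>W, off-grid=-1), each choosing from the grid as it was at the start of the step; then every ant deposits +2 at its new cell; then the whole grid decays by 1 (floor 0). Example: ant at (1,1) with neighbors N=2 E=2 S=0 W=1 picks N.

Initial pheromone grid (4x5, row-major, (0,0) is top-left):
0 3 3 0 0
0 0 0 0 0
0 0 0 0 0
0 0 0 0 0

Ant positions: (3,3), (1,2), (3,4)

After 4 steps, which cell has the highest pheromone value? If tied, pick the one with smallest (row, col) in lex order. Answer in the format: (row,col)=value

Answer: (2,3)=4

Derivation:
Step 1: ant0:(3,3)->N->(2,3) | ant1:(1,2)->N->(0,2) | ant2:(3,4)->N->(2,4)
  grid max=4 at (0,2)
Step 2: ant0:(2,3)->E->(2,4) | ant1:(0,2)->W->(0,1) | ant2:(2,4)->W->(2,3)
  grid max=3 at (0,1)
Step 3: ant0:(2,4)->W->(2,3) | ant1:(0,1)->E->(0,2) | ant2:(2,3)->E->(2,4)
  grid max=4 at (0,2)
Step 4: ant0:(2,3)->E->(2,4) | ant1:(0,2)->W->(0,1) | ant2:(2,4)->W->(2,3)
  grid max=4 at (2,3)
Final grid:
  0 3 3 0 0
  0 0 0 0 0
  0 0 0 4 4
  0 0 0 0 0
Max pheromone 4 at (2,3)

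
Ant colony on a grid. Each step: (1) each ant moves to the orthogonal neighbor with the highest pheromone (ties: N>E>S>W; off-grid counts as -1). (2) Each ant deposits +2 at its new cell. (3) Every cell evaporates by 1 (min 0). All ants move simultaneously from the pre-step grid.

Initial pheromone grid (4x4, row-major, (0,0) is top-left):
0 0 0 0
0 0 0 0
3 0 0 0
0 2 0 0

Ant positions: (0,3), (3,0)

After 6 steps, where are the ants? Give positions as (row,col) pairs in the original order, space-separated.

Step 1: ant0:(0,3)->S->(1,3) | ant1:(3,0)->N->(2,0)
  grid max=4 at (2,0)
Step 2: ant0:(1,3)->N->(0,3) | ant1:(2,0)->N->(1,0)
  grid max=3 at (2,0)
Step 3: ant0:(0,3)->S->(1,3) | ant1:(1,0)->S->(2,0)
  grid max=4 at (2,0)
Step 4: ant0:(1,3)->N->(0,3) | ant1:(2,0)->N->(1,0)
  grid max=3 at (2,0)
Step 5: ant0:(0,3)->S->(1,3) | ant1:(1,0)->S->(2,0)
  grid max=4 at (2,0)
Step 6: ant0:(1,3)->N->(0,3) | ant1:(2,0)->N->(1,0)
  grid max=3 at (2,0)

(0,3) (1,0)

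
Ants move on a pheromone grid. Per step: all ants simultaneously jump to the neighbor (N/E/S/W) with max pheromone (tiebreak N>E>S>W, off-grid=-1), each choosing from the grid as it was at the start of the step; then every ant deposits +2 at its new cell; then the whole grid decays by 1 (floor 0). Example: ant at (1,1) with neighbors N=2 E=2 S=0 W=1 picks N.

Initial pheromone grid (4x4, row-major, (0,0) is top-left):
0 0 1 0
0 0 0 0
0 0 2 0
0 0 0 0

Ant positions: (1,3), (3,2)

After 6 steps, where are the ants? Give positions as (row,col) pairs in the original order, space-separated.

Step 1: ant0:(1,3)->N->(0,3) | ant1:(3,2)->N->(2,2)
  grid max=3 at (2,2)
Step 2: ant0:(0,3)->S->(1,3) | ant1:(2,2)->N->(1,2)
  grid max=2 at (2,2)
Step 3: ant0:(1,3)->W->(1,2) | ant1:(1,2)->S->(2,2)
  grid max=3 at (2,2)
Step 4: ant0:(1,2)->S->(2,2) | ant1:(2,2)->N->(1,2)
  grid max=4 at (2,2)
Step 5: ant0:(2,2)->N->(1,2) | ant1:(1,2)->S->(2,2)
  grid max=5 at (2,2)
Step 6: ant0:(1,2)->S->(2,2) | ant1:(2,2)->N->(1,2)
  grid max=6 at (2,2)

(2,2) (1,2)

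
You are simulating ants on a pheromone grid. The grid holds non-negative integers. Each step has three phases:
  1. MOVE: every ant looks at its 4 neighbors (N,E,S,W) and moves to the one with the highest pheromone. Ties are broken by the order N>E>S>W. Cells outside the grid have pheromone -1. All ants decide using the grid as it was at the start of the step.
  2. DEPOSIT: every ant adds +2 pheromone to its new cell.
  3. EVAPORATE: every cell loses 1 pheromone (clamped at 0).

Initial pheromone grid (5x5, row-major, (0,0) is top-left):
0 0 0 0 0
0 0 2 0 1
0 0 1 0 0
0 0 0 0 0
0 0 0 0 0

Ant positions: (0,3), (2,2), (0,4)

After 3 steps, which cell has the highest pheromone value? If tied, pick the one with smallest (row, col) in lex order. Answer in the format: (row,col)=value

Step 1: ant0:(0,3)->E->(0,4) | ant1:(2,2)->N->(1,2) | ant2:(0,4)->S->(1,4)
  grid max=3 at (1,2)
Step 2: ant0:(0,4)->S->(1,4) | ant1:(1,2)->N->(0,2) | ant2:(1,4)->N->(0,4)
  grid max=3 at (1,4)
Step 3: ant0:(1,4)->N->(0,4) | ant1:(0,2)->S->(1,2) | ant2:(0,4)->S->(1,4)
  grid max=4 at (1,4)
Final grid:
  0 0 0 0 3
  0 0 3 0 4
  0 0 0 0 0
  0 0 0 0 0
  0 0 0 0 0
Max pheromone 4 at (1,4)

Answer: (1,4)=4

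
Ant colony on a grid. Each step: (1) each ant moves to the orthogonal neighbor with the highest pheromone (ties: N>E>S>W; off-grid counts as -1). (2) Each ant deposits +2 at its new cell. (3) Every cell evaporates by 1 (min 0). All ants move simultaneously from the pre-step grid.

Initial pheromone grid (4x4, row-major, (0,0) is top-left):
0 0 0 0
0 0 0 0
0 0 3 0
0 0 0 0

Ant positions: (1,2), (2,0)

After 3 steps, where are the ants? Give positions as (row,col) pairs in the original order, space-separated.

Step 1: ant0:(1,2)->S->(2,2) | ant1:(2,0)->N->(1,0)
  grid max=4 at (2,2)
Step 2: ant0:(2,2)->N->(1,2) | ant1:(1,0)->N->(0,0)
  grid max=3 at (2,2)
Step 3: ant0:(1,2)->S->(2,2) | ant1:(0,0)->E->(0,1)
  grid max=4 at (2,2)

(2,2) (0,1)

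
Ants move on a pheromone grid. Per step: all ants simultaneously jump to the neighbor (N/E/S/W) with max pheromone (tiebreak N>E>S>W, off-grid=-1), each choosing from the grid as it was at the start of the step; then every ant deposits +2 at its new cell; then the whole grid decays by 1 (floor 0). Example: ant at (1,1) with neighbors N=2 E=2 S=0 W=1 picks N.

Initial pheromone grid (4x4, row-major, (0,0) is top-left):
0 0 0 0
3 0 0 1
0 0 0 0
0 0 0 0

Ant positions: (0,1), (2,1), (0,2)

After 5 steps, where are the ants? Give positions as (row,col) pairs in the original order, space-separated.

Step 1: ant0:(0,1)->E->(0,2) | ant1:(2,1)->N->(1,1) | ant2:(0,2)->E->(0,3)
  grid max=2 at (1,0)
Step 2: ant0:(0,2)->E->(0,3) | ant1:(1,1)->W->(1,0) | ant2:(0,3)->W->(0,2)
  grid max=3 at (1,0)
Step 3: ant0:(0,3)->W->(0,2) | ant1:(1,0)->N->(0,0) | ant2:(0,2)->E->(0,3)
  grid max=3 at (0,2)
Step 4: ant0:(0,2)->E->(0,3) | ant1:(0,0)->S->(1,0) | ant2:(0,3)->W->(0,2)
  grid max=4 at (0,2)
Step 5: ant0:(0,3)->W->(0,2) | ant1:(1,0)->N->(0,0) | ant2:(0,2)->E->(0,3)
  grid max=5 at (0,2)

(0,2) (0,0) (0,3)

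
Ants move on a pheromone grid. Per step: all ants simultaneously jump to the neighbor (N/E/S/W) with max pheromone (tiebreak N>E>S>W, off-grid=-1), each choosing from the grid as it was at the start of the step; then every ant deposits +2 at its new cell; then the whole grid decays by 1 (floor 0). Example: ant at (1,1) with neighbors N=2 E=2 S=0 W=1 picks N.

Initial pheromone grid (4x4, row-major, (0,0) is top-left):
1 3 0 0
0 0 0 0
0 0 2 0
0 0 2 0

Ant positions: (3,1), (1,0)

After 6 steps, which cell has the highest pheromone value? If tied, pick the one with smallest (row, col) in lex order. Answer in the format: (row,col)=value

Answer: (0,1)=3

Derivation:
Step 1: ant0:(3,1)->E->(3,2) | ant1:(1,0)->N->(0,0)
  grid max=3 at (3,2)
Step 2: ant0:(3,2)->N->(2,2) | ant1:(0,0)->E->(0,1)
  grid max=3 at (0,1)
Step 3: ant0:(2,2)->S->(3,2) | ant1:(0,1)->W->(0,0)
  grid max=3 at (3,2)
Step 4: ant0:(3,2)->N->(2,2) | ant1:(0,0)->E->(0,1)
  grid max=3 at (0,1)
Step 5: ant0:(2,2)->S->(3,2) | ant1:(0,1)->W->(0,0)
  grid max=3 at (3,2)
Step 6: ant0:(3,2)->N->(2,2) | ant1:(0,0)->E->(0,1)
  grid max=3 at (0,1)
Final grid:
  1 3 0 0
  0 0 0 0
  0 0 2 0
  0 0 2 0
Max pheromone 3 at (0,1)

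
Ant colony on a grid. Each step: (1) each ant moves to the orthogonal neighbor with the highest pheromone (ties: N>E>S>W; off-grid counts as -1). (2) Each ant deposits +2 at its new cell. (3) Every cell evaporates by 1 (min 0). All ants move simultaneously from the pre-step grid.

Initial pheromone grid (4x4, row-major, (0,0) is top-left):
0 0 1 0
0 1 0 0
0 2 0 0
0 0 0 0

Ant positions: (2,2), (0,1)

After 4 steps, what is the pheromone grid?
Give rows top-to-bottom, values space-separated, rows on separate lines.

After step 1: ants at (2,1),(0,2)
  0 0 2 0
  0 0 0 0
  0 3 0 0
  0 0 0 0
After step 2: ants at (1,1),(0,3)
  0 0 1 1
  0 1 0 0
  0 2 0 0
  0 0 0 0
After step 3: ants at (2,1),(0,2)
  0 0 2 0
  0 0 0 0
  0 3 0 0
  0 0 0 0
After step 4: ants at (1,1),(0,3)
  0 0 1 1
  0 1 0 0
  0 2 0 0
  0 0 0 0

0 0 1 1
0 1 0 0
0 2 0 0
0 0 0 0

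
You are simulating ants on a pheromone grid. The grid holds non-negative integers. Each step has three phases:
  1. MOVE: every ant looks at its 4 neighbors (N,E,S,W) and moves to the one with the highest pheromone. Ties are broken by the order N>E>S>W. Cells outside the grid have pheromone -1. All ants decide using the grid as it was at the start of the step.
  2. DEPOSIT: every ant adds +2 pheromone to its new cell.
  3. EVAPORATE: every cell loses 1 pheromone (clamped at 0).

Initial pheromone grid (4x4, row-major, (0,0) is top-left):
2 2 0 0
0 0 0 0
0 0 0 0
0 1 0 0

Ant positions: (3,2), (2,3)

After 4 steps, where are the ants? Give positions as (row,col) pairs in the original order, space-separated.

Step 1: ant0:(3,2)->W->(3,1) | ant1:(2,3)->N->(1,3)
  grid max=2 at (3,1)
Step 2: ant0:(3,1)->N->(2,1) | ant1:(1,3)->N->(0,3)
  grid max=1 at (0,3)
Step 3: ant0:(2,1)->S->(3,1) | ant1:(0,3)->S->(1,3)
  grid max=2 at (3,1)
Step 4: ant0:(3,1)->N->(2,1) | ant1:(1,3)->N->(0,3)
  grid max=1 at (0,3)

(2,1) (0,3)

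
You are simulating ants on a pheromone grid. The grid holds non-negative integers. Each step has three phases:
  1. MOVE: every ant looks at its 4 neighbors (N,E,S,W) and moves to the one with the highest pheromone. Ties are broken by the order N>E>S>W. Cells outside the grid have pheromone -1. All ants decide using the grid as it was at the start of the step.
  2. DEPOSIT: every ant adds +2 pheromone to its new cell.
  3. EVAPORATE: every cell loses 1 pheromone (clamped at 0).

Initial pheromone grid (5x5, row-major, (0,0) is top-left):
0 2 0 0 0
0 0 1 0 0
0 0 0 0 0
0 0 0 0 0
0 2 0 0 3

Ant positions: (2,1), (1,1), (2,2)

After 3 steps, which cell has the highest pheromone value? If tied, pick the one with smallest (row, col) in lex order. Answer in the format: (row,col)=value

Answer: (0,1)=7

Derivation:
Step 1: ant0:(2,1)->N->(1,1) | ant1:(1,1)->N->(0,1) | ant2:(2,2)->N->(1,2)
  grid max=3 at (0,1)
Step 2: ant0:(1,1)->N->(0,1) | ant1:(0,1)->S->(1,1) | ant2:(1,2)->W->(1,1)
  grid max=4 at (0,1)
Step 3: ant0:(0,1)->S->(1,1) | ant1:(1,1)->N->(0,1) | ant2:(1,1)->N->(0,1)
  grid max=7 at (0,1)
Final grid:
  0 7 0 0 0
  0 5 0 0 0
  0 0 0 0 0
  0 0 0 0 0
  0 0 0 0 0
Max pheromone 7 at (0,1)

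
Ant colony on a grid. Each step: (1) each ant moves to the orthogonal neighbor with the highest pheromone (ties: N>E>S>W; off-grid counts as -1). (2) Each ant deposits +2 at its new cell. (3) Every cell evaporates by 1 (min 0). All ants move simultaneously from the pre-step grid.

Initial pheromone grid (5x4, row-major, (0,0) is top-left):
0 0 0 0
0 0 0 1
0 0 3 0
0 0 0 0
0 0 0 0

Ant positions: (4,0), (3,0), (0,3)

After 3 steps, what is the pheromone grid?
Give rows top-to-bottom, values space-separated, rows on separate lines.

After step 1: ants at (3,0),(2,0),(1,3)
  0 0 0 0
  0 0 0 2
  1 0 2 0
  1 0 0 0
  0 0 0 0
After step 2: ants at (2,0),(3,0),(0,3)
  0 0 0 1
  0 0 0 1
  2 0 1 0
  2 0 0 0
  0 0 0 0
After step 3: ants at (3,0),(2,0),(1,3)
  0 0 0 0
  0 0 0 2
  3 0 0 0
  3 0 0 0
  0 0 0 0

0 0 0 0
0 0 0 2
3 0 0 0
3 0 0 0
0 0 0 0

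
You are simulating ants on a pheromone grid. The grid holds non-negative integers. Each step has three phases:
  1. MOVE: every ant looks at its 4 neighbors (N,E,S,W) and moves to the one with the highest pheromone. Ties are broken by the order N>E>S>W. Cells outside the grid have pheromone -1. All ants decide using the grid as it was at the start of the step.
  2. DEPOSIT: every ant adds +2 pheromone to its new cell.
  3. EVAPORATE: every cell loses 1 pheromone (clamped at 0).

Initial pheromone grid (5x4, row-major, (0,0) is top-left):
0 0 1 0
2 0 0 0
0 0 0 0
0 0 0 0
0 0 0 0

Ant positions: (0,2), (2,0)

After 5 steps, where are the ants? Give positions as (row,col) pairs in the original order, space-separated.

Step 1: ant0:(0,2)->E->(0,3) | ant1:(2,0)->N->(1,0)
  grid max=3 at (1,0)
Step 2: ant0:(0,3)->S->(1,3) | ant1:(1,0)->N->(0,0)
  grid max=2 at (1,0)
Step 3: ant0:(1,3)->N->(0,3) | ant1:(0,0)->S->(1,0)
  grid max=3 at (1,0)
Step 4: ant0:(0,3)->S->(1,3) | ant1:(1,0)->N->(0,0)
  grid max=2 at (1,0)
Step 5: ant0:(1,3)->N->(0,3) | ant1:(0,0)->S->(1,0)
  grid max=3 at (1,0)

(0,3) (1,0)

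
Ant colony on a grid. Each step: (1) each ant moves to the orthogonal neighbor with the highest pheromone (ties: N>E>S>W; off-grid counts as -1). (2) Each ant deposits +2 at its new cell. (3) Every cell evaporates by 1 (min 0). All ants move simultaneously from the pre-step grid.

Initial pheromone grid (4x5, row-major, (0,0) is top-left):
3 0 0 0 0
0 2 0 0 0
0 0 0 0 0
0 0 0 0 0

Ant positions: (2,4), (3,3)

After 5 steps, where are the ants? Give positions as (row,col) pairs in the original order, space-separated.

Step 1: ant0:(2,4)->N->(1,4) | ant1:(3,3)->N->(2,3)
  grid max=2 at (0,0)
Step 2: ant0:(1,4)->N->(0,4) | ant1:(2,3)->N->(1,3)
  grid max=1 at (0,0)
Step 3: ant0:(0,4)->S->(1,4) | ant1:(1,3)->N->(0,3)
  grid max=1 at (0,3)
Step 4: ant0:(1,4)->N->(0,4) | ant1:(0,3)->E->(0,4)
  grid max=3 at (0,4)
Step 5: ant0:(0,4)->S->(1,4) | ant1:(0,4)->S->(1,4)
  grid max=3 at (1,4)

(1,4) (1,4)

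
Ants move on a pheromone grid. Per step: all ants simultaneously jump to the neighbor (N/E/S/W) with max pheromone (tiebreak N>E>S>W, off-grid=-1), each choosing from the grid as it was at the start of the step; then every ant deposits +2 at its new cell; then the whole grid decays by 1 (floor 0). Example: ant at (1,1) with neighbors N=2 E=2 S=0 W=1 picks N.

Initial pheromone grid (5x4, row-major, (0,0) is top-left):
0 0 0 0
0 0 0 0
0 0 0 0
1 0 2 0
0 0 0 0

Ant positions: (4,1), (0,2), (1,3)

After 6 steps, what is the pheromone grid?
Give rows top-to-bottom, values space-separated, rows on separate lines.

After step 1: ants at (3,1),(0,3),(0,3)
  0 0 0 3
  0 0 0 0
  0 0 0 0
  0 1 1 0
  0 0 0 0
After step 2: ants at (3,2),(1,3),(1,3)
  0 0 0 2
  0 0 0 3
  0 0 0 0
  0 0 2 0
  0 0 0 0
After step 3: ants at (2,2),(0,3),(0,3)
  0 0 0 5
  0 0 0 2
  0 0 1 0
  0 0 1 0
  0 0 0 0
After step 4: ants at (3,2),(1,3),(1,3)
  0 0 0 4
  0 0 0 5
  0 0 0 0
  0 0 2 0
  0 0 0 0
After step 5: ants at (2,2),(0,3),(0,3)
  0 0 0 7
  0 0 0 4
  0 0 1 0
  0 0 1 0
  0 0 0 0
After step 6: ants at (3,2),(1,3),(1,3)
  0 0 0 6
  0 0 0 7
  0 0 0 0
  0 0 2 0
  0 0 0 0

0 0 0 6
0 0 0 7
0 0 0 0
0 0 2 0
0 0 0 0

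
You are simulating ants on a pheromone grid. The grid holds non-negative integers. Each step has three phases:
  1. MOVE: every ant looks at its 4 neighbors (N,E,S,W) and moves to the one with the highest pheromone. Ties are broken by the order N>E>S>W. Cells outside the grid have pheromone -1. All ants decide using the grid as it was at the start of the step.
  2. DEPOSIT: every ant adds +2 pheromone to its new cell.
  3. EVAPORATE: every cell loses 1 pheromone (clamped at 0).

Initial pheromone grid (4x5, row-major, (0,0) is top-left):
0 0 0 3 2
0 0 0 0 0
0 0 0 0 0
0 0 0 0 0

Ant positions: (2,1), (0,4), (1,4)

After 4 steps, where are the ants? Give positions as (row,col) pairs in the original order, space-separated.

Step 1: ant0:(2,1)->N->(1,1) | ant1:(0,4)->W->(0,3) | ant2:(1,4)->N->(0,4)
  grid max=4 at (0,3)
Step 2: ant0:(1,1)->N->(0,1) | ant1:(0,3)->E->(0,4) | ant2:(0,4)->W->(0,3)
  grid max=5 at (0,3)
Step 3: ant0:(0,1)->E->(0,2) | ant1:(0,4)->W->(0,3) | ant2:(0,3)->E->(0,4)
  grid max=6 at (0,3)
Step 4: ant0:(0,2)->E->(0,3) | ant1:(0,3)->E->(0,4) | ant2:(0,4)->W->(0,3)
  grid max=9 at (0,3)

(0,3) (0,4) (0,3)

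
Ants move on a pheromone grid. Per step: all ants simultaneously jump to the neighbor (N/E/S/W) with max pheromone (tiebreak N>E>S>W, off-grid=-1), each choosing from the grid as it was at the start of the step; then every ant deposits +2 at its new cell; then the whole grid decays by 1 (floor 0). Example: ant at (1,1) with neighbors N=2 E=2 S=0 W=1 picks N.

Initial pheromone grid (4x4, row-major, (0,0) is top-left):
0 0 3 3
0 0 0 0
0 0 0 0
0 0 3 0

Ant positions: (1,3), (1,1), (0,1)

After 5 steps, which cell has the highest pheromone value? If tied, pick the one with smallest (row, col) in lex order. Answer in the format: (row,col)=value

Answer: (0,2)=12

Derivation:
Step 1: ant0:(1,3)->N->(0,3) | ant1:(1,1)->N->(0,1) | ant2:(0,1)->E->(0,2)
  grid max=4 at (0,2)
Step 2: ant0:(0,3)->W->(0,2) | ant1:(0,1)->E->(0,2) | ant2:(0,2)->E->(0,3)
  grid max=7 at (0,2)
Step 3: ant0:(0,2)->E->(0,3) | ant1:(0,2)->E->(0,3) | ant2:(0,3)->W->(0,2)
  grid max=8 at (0,2)
Step 4: ant0:(0,3)->W->(0,2) | ant1:(0,3)->W->(0,2) | ant2:(0,2)->E->(0,3)
  grid max=11 at (0,2)
Step 5: ant0:(0,2)->E->(0,3) | ant1:(0,2)->E->(0,3) | ant2:(0,3)->W->(0,2)
  grid max=12 at (0,2)
Final grid:
  0 0 12 12
  0 0 0 0
  0 0 0 0
  0 0 0 0
Max pheromone 12 at (0,2)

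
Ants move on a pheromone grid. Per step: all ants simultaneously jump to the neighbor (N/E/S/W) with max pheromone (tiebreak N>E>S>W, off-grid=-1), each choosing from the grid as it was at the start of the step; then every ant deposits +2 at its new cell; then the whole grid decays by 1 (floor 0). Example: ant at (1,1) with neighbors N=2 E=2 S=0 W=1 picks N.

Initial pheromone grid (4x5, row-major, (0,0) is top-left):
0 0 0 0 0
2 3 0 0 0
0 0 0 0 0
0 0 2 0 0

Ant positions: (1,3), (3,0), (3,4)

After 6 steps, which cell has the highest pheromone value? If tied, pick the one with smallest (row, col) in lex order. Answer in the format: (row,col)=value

Answer: (0,4)=5

Derivation:
Step 1: ant0:(1,3)->N->(0,3) | ant1:(3,0)->N->(2,0) | ant2:(3,4)->N->(2,4)
  grid max=2 at (1,1)
Step 2: ant0:(0,3)->E->(0,4) | ant1:(2,0)->N->(1,0) | ant2:(2,4)->N->(1,4)
  grid max=2 at (1,0)
Step 3: ant0:(0,4)->S->(1,4) | ant1:(1,0)->E->(1,1) | ant2:(1,4)->N->(0,4)
  grid max=2 at (0,4)
Step 4: ant0:(1,4)->N->(0,4) | ant1:(1,1)->W->(1,0) | ant2:(0,4)->S->(1,4)
  grid max=3 at (0,4)
Step 5: ant0:(0,4)->S->(1,4) | ant1:(1,0)->E->(1,1) | ant2:(1,4)->N->(0,4)
  grid max=4 at (0,4)
Step 6: ant0:(1,4)->N->(0,4) | ant1:(1,1)->W->(1,0) | ant2:(0,4)->S->(1,4)
  grid max=5 at (0,4)
Final grid:
  0 0 0 0 5
  2 1 0 0 5
  0 0 0 0 0
  0 0 0 0 0
Max pheromone 5 at (0,4)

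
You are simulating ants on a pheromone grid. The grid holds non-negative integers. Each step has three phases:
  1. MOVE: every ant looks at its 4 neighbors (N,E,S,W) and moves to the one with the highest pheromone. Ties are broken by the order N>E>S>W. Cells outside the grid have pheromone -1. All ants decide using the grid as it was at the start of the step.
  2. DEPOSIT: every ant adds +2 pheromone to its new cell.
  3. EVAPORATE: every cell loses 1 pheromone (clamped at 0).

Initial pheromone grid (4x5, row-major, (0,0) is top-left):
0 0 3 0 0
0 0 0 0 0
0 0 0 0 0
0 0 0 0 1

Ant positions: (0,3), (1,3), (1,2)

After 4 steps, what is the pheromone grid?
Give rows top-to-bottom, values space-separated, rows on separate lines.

After step 1: ants at (0,2),(0,3),(0,2)
  0 0 6 1 0
  0 0 0 0 0
  0 0 0 0 0
  0 0 0 0 0
After step 2: ants at (0,3),(0,2),(0,3)
  0 0 7 4 0
  0 0 0 0 0
  0 0 0 0 0
  0 0 0 0 0
After step 3: ants at (0,2),(0,3),(0,2)
  0 0 10 5 0
  0 0 0 0 0
  0 0 0 0 0
  0 0 0 0 0
After step 4: ants at (0,3),(0,2),(0,3)
  0 0 11 8 0
  0 0 0 0 0
  0 0 0 0 0
  0 0 0 0 0

0 0 11 8 0
0 0 0 0 0
0 0 0 0 0
0 0 0 0 0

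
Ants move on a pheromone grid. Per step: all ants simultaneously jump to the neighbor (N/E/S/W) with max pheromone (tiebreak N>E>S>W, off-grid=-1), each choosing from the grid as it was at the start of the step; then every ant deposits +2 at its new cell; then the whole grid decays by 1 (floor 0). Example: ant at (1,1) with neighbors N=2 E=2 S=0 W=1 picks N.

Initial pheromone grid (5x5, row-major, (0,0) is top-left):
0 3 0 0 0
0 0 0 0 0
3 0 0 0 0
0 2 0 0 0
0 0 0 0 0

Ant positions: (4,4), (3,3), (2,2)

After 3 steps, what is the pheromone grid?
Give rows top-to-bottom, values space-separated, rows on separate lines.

After step 1: ants at (3,4),(2,3),(1,2)
  0 2 0 0 0
  0 0 1 0 0
  2 0 0 1 0
  0 1 0 0 1
  0 0 0 0 0
After step 2: ants at (2,4),(1,3),(0,2)
  0 1 1 0 0
  0 0 0 1 0
  1 0 0 0 1
  0 0 0 0 0
  0 0 0 0 0
After step 3: ants at (1,4),(0,3),(0,1)
  0 2 0 1 0
  0 0 0 0 1
  0 0 0 0 0
  0 0 0 0 0
  0 0 0 0 0

0 2 0 1 0
0 0 0 0 1
0 0 0 0 0
0 0 0 0 0
0 0 0 0 0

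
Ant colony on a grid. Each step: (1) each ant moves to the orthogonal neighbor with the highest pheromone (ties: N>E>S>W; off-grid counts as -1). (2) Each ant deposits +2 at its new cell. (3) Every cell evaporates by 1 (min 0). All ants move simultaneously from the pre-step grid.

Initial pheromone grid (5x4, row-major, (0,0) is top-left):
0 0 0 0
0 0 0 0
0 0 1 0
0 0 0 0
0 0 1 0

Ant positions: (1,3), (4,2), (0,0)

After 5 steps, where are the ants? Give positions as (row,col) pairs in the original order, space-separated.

Step 1: ant0:(1,3)->N->(0,3) | ant1:(4,2)->N->(3,2) | ant2:(0,0)->E->(0,1)
  grid max=1 at (0,1)
Step 2: ant0:(0,3)->S->(1,3) | ant1:(3,2)->N->(2,2) | ant2:(0,1)->E->(0,2)
  grid max=1 at (0,2)
Step 3: ant0:(1,3)->N->(0,3) | ant1:(2,2)->N->(1,2) | ant2:(0,2)->E->(0,3)
  grid max=3 at (0,3)
Step 4: ant0:(0,3)->S->(1,3) | ant1:(1,2)->N->(0,2) | ant2:(0,3)->S->(1,3)
  grid max=3 at (1,3)
Step 5: ant0:(1,3)->N->(0,3) | ant1:(0,2)->E->(0,3) | ant2:(1,3)->N->(0,3)
  grid max=7 at (0,3)

(0,3) (0,3) (0,3)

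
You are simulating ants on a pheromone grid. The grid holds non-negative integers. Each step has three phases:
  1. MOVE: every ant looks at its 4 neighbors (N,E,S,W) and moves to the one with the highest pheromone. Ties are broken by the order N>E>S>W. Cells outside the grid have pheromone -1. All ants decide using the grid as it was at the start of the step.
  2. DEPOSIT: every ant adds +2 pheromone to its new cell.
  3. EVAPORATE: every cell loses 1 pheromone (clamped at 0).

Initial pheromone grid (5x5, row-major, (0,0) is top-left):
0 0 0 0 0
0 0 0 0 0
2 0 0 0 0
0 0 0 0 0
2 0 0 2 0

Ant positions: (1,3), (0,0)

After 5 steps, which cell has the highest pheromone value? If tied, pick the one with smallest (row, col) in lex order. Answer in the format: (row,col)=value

Answer: (1,4)=3

Derivation:
Step 1: ant0:(1,3)->N->(0,3) | ant1:(0,0)->E->(0,1)
  grid max=1 at (0,1)
Step 2: ant0:(0,3)->E->(0,4) | ant1:(0,1)->E->(0,2)
  grid max=1 at (0,2)
Step 3: ant0:(0,4)->S->(1,4) | ant1:(0,2)->E->(0,3)
  grid max=1 at (0,3)
Step 4: ant0:(1,4)->N->(0,4) | ant1:(0,3)->E->(0,4)
  grid max=3 at (0,4)
Step 5: ant0:(0,4)->S->(1,4) | ant1:(0,4)->S->(1,4)
  grid max=3 at (1,4)
Final grid:
  0 0 0 0 2
  0 0 0 0 3
  0 0 0 0 0
  0 0 0 0 0
  0 0 0 0 0
Max pheromone 3 at (1,4)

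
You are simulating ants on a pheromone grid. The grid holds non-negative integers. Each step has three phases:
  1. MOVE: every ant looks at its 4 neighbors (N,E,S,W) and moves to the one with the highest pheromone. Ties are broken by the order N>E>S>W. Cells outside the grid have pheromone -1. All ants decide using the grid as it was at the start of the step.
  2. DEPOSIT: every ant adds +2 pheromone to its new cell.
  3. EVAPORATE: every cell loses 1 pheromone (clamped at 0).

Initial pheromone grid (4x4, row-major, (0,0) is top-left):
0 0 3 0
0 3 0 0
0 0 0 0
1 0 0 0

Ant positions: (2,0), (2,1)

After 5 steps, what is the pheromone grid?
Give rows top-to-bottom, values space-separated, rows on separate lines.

After step 1: ants at (3,0),(1,1)
  0 0 2 0
  0 4 0 0
  0 0 0 0
  2 0 0 0
After step 2: ants at (2,0),(0,1)
  0 1 1 0
  0 3 0 0
  1 0 0 0
  1 0 0 0
After step 3: ants at (3,0),(1,1)
  0 0 0 0
  0 4 0 0
  0 0 0 0
  2 0 0 0
After step 4: ants at (2,0),(0,1)
  0 1 0 0
  0 3 0 0
  1 0 0 0
  1 0 0 0
After step 5: ants at (3,0),(1,1)
  0 0 0 0
  0 4 0 0
  0 0 0 0
  2 0 0 0

0 0 0 0
0 4 0 0
0 0 0 0
2 0 0 0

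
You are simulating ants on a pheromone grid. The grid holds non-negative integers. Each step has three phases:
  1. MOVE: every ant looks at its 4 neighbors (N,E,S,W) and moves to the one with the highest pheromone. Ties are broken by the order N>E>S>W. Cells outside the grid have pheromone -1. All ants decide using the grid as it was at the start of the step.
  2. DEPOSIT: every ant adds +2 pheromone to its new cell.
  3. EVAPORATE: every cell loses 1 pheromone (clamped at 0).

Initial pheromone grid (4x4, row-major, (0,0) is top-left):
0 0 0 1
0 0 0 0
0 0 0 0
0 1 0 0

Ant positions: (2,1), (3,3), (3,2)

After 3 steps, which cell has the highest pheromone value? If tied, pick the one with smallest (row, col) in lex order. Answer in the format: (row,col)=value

Step 1: ant0:(2,1)->S->(3,1) | ant1:(3,3)->N->(2,3) | ant2:(3,2)->W->(3,1)
  grid max=4 at (3,1)
Step 2: ant0:(3,1)->N->(2,1) | ant1:(2,3)->N->(1,3) | ant2:(3,1)->N->(2,1)
  grid max=3 at (2,1)
Step 3: ant0:(2,1)->S->(3,1) | ant1:(1,3)->N->(0,3) | ant2:(2,1)->S->(3,1)
  grid max=6 at (3,1)
Final grid:
  0 0 0 1
  0 0 0 0
  0 2 0 0
  0 6 0 0
Max pheromone 6 at (3,1)

Answer: (3,1)=6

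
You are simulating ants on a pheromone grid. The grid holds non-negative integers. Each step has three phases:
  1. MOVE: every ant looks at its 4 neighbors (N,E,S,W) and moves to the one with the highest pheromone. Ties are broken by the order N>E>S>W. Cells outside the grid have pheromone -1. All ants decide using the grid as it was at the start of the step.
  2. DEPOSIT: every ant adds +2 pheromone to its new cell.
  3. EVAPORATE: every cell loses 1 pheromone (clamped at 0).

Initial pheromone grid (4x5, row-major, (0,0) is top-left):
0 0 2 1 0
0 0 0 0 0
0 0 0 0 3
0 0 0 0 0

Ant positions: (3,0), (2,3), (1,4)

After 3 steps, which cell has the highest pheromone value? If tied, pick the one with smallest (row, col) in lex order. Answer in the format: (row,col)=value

Answer: (2,4)=8

Derivation:
Step 1: ant0:(3,0)->N->(2,0) | ant1:(2,3)->E->(2,4) | ant2:(1,4)->S->(2,4)
  grid max=6 at (2,4)
Step 2: ant0:(2,0)->N->(1,0) | ant1:(2,4)->N->(1,4) | ant2:(2,4)->N->(1,4)
  grid max=5 at (2,4)
Step 3: ant0:(1,0)->N->(0,0) | ant1:(1,4)->S->(2,4) | ant2:(1,4)->S->(2,4)
  grid max=8 at (2,4)
Final grid:
  1 0 0 0 0
  0 0 0 0 2
  0 0 0 0 8
  0 0 0 0 0
Max pheromone 8 at (2,4)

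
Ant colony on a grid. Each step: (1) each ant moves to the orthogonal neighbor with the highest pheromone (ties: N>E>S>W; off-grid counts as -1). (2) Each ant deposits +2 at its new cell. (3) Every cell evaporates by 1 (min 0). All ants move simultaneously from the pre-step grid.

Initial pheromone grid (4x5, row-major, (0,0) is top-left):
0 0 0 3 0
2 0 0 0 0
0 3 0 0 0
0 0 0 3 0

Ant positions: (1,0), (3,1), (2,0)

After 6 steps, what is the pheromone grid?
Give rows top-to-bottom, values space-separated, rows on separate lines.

After step 1: ants at (0,0),(2,1),(2,1)
  1 0 0 2 0
  1 0 0 0 0
  0 6 0 0 0
  0 0 0 2 0
After step 2: ants at (1,0),(1,1),(1,1)
  0 0 0 1 0
  2 3 0 0 0
  0 5 0 0 0
  0 0 0 1 0
After step 3: ants at (1,1),(2,1),(2,1)
  0 0 0 0 0
  1 4 0 0 0
  0 8 0 0 0
  0 0 0 0 0
After step 4: ants at (2,1),(1,1),(1,1)
  0 0 0 0 0
  0 7 0 0 0
  0 9 0 0 0
  0 0 0 0 0
After step 5: ants at (1,1),(2,1),(2,1)
  0 0 0 0 0
  0 8 0 0 0
  0 12 0 0 0
  0 0 0 0 0
After step 6: ants at (2,1),(1,1),(1,1)
  0 0 0 0 0
  0 11 0 0 0
  0 13 0 0 0
  0 0 0 0 0

0 0 0 0 0
0 11 0 0 0
0 13 0 0 0
0 0 0 0 0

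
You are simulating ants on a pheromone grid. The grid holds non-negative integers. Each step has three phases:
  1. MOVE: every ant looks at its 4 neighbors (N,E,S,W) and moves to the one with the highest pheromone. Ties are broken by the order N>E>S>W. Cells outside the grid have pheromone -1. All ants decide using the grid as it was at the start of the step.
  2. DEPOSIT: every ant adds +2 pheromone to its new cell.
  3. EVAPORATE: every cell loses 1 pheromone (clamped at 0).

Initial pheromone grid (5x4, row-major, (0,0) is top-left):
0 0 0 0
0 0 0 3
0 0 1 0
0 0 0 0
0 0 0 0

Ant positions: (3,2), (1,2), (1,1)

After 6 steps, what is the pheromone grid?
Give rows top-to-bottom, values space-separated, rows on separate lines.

After step 1: ants at (2,2),(1,3),(0,1)
  0 1 0 0
  0 0 0 4
  0 0 2 0
  0 0 0 0
  0 0 0 0
After step 2: ants at (1,2),(0,3),(0,2)
  0 0 1 1
  0 0 1 3
  0 0 1 0
  0 0 0 0
  0 0 0 0
After step 3: ants at (1,3),(1,3),(0,3)
  0 0 0 2
  0 0 0 6
  0 0 0 0
  0 0 0 0
  0 0 0 0
After step 4: ants at (0,3),(0,3),(1,3)
  0 0 0 5
  0 0 0 7
  0 0 0 0
  0 0 0 0
  0 0 0 0
After step 5: ants at (1,3),(1,3),(0,3)
  0 0 0 6
  0 0 0 10
  0 0 0 0
  0 0 0 0
  0 0 0 0
After step 6: ants at (0,3),(0,3),(1,3)
  0 0 0 9
  0 0 0 11
  0 0 0 0
  0 0 0 0
  0 0 0 0

0 0 0 9
0 0 0 11
0 0 0 0
0 0 0 0
0 0 0 0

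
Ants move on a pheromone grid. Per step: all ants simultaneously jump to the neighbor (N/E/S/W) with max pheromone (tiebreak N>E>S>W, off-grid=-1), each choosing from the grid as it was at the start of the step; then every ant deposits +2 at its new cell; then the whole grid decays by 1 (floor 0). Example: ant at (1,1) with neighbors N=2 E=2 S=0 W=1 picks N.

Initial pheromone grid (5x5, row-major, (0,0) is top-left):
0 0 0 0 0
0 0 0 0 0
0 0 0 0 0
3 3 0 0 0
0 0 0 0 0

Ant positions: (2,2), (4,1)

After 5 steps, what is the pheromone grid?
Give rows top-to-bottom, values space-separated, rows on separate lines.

After step 1: ants at (1,2),(3,1)
  0 0 0 0 0
  0 0 1 0 0
  0 0 0 0 0
  2 4 0 0 0
  0 0 0 0 0
After step 2: ants at (0,2),(3,0)
  0 0 1 0 0
  0 0 0 0 0
  0 0 0 0 0
  3 3 0 0 0
  0 0 0 0 0
After step 3: ants at (0,3),(3,1)
  0 0 0 1 0
  0 0 0 0 0
  0 0 0 0 0
  2 4 0 0 0
  0 0 0 0 0
After step 4: ants at (0,4),(3,0)
  0 0 0 0 1
  0 0 0 0 0
  0 0 0 0 0
  3 3 0 0 0
  0 0 0 0 0
After step 5: ants at (1,4),(3,1)
  0 0 0 0 0
  0 0 0 0 1
  0 0 0 0 0
  2 4 0 0 0
  0 0 0 0 0

0 0 0 0 0
0 0 0 0 1
0 0 0 0 0
2 4 0 0 0
0 0 0 0 0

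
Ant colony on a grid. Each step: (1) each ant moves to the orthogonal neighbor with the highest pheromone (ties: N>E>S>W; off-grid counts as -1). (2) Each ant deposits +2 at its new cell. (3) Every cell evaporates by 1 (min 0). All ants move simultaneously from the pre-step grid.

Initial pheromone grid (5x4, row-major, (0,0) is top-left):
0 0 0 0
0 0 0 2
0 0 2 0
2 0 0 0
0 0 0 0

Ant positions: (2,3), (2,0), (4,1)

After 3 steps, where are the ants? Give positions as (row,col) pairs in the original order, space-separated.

Step 1: ant0:(2,3)->N->(1,3) | ant1:(2,0)->S->(3,0) | ant2:(4,1)->N->(3,1)
  grid max=3 at (1,3)
Step 2: ant0:(1,3)->N->(0,3) | ant1:(3,0)->E->(3,1) | ant2:(3,1)->W->(3,0)
  grid max=4 at (3,0)
Step 3: ant0:(0,3)->S->(1,3) | ant1:(3,1)->W->(3,0) | ant2:(3,0)->E->(3,1)
  grid max=5 at (3,0)

(1,3) (3,0) (3,1)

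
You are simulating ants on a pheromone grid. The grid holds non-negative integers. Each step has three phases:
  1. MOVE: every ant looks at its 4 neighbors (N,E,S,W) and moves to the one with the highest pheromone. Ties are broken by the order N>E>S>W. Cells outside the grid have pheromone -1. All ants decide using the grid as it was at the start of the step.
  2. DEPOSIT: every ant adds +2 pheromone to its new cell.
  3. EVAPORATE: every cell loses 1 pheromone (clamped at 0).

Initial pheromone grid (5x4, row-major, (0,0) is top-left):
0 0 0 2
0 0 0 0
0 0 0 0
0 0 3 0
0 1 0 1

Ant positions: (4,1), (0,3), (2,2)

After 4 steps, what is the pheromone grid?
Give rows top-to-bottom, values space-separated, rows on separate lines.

After step 1: ants at (3,1),(1,3),(3,2)
  0 0 0 1
  0 0 0 1
  0 0 0 0
  0 1 4 0
  0 0 0 0
After step 2: ants at (3,2),(0,3),(3,1)
  0 0 0 2
  0 0 0 0
  0 0 0 0
  0 2 5 0
  0 0 0 0
After step 3: ants at (3,1),(1,3),(3,2)
  0 0 0 1
  0 0 0 1
  0 0 0 0
  0 3 6 0
  0 0 0 0
After step 4: ants at (3,2),(0,3),(3,1)
  0 0 0 2
  0 0 0 0
  0 0 0 0
  0 4 7 0
  0 0 0 0

0 0 0 2
0 0 0 0
0 0 0 0
0 4 7 0
0 0 0 0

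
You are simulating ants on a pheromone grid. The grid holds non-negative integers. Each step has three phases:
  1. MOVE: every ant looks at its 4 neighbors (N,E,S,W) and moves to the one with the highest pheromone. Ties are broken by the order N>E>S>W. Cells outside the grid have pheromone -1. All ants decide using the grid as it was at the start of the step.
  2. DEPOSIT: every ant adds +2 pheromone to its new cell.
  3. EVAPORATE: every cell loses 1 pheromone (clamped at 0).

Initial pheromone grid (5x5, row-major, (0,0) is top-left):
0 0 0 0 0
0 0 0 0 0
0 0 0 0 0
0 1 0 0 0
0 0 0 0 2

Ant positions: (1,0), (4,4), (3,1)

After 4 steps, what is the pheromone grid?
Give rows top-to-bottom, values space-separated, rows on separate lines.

After step 1: ants at (0,0),(3,4),(2,1)
  1 0 0 0 0
  0 0 0 0 0
  0 1 0 0 0
  0 0 0 0 1
  0 0 0 0 1
After step 2: ants at (0,1),(4,4),(1,1)
  0 1 0 0 0
  0 1 0 0 0
  0 0 0 0 0
  0 0 0 0 0
  0 0 0 0 2
After step 3: ants at (1,1),(3,4),(0,1)
  0 2 0 0 0
  0 2 0 0 0
  0 0 0 0 0
  0 0 0 0 1
  0 0 0 0 1
After step 4: ants at (0,1),(4,4),(1,1)
  0 3 0 0 0
  0 3 0 0 0
  0 0 0 0 0
  0 0 0 0 0
  0 0 0 0 2

0 3 0 0 0
0 3 0 0 0
0 0 0 0 0
0 0 0 0 0
0 0 0 0 2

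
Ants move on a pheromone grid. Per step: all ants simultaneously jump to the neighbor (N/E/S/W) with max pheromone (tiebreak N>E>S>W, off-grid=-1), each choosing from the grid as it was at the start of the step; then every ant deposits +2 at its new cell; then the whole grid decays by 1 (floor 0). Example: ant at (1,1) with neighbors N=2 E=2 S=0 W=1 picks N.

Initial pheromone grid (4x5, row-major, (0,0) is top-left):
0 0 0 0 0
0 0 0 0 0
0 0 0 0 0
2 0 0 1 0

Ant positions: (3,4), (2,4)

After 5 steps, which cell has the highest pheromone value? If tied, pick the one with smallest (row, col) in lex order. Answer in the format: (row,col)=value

Answer: (3,3)=2

Derivation:
Step 1: ant0:(3,4)->W->(3,3) | ant1:(2,4)->N->(1,4)
  grid max=2 at (3,3)
Step 2: ant0:(3,3)->N->(2,3) | ant1:(1,4)->N->(0,4)
  grid max=1 at (0,4)
Step 3: ant0:(2,3)->S->(3,3) | ant1:(0,4)->S->(1,4)
  grid max=2 at (3,3)
Step 4: ant0:(3,3)->N->(2,3) | ant1:(1,4)->N->(0,4)
  grid max=1 at (0,4)
Step 5: ant0:(2,3)->S->(3,3) | ant1:(0,4)->S->(1,4)
  grid max=2 at (3,3)
Final grid:
  0 0 0 0 0
  0 0 0 0 1
  0 0 0 0 0
  0 0 0 2 0
Max pheromone 2 at (3,3)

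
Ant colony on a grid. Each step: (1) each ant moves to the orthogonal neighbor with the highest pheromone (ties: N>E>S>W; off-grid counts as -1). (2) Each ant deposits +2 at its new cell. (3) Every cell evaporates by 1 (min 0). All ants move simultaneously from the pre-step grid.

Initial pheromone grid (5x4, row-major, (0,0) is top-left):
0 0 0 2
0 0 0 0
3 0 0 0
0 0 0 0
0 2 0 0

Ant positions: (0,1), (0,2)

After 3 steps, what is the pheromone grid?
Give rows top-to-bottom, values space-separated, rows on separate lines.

After step 1: ants at (0,2),(0,3)
  0 0 1 3
  0 0 0 0
  2 0 0 0
  0 0 0 0
  0 1 0 0
After step 2: ants at (0,3),(0,2)
  0 0 2 4
  0 0 0 0
  1 0 0 0
  0 0 0 0
  0 0 0 0
After step 3: ants at (0,2),(0,3)
  0 0 3 5
  0 0 0 0
  0 0 0 0
  0 0 0 0
  0 0 0 0

0 0 3 5
0 0 0 0
0 0 0 0
0 0 0 0
0 0 0 0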